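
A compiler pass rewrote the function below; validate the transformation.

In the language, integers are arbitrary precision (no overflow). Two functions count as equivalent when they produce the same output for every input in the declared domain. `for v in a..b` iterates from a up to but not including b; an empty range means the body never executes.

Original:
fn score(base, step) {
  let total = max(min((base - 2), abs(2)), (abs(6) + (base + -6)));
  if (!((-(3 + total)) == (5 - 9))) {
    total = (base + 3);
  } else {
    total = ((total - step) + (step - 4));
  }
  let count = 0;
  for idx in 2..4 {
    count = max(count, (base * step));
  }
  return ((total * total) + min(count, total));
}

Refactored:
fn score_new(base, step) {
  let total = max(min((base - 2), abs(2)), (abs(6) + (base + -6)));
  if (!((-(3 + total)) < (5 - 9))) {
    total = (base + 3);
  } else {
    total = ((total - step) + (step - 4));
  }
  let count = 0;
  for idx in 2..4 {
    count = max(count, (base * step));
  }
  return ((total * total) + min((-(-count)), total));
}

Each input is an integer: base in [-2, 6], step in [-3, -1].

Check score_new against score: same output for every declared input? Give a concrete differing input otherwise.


Input base=1, step=-3: 6 from score versus 16 from score_new.
verdict: not equivalent; witness: base=1, step=-3


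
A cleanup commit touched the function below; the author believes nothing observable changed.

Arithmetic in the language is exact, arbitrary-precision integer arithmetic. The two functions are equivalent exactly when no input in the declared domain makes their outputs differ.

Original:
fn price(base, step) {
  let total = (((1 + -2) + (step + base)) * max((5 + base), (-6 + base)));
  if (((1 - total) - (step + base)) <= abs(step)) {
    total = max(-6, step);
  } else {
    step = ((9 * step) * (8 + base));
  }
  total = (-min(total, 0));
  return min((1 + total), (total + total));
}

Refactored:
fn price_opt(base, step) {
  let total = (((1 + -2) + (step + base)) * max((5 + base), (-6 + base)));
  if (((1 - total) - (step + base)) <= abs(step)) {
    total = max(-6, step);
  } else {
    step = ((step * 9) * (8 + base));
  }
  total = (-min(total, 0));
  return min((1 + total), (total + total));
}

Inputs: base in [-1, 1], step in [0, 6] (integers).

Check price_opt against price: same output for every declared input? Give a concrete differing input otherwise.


This is a faithful refactor — same computation, different form, but the computed results match everywhere.
As a probe, take base=-1, step=2: price runs total=0, then (((1 - total) - (step + base)) <= abs(step)) is true, then total=2, then total=0, then returns 0; price_opt runs total=0, then (((1 - total) - (step + base)) <= abs(step)) is true, then total=2, then total=0, then returns 0; both end at 0.
Sweeping the whole domain (21 inputs) finds no disagreement.
verdict: equivalent


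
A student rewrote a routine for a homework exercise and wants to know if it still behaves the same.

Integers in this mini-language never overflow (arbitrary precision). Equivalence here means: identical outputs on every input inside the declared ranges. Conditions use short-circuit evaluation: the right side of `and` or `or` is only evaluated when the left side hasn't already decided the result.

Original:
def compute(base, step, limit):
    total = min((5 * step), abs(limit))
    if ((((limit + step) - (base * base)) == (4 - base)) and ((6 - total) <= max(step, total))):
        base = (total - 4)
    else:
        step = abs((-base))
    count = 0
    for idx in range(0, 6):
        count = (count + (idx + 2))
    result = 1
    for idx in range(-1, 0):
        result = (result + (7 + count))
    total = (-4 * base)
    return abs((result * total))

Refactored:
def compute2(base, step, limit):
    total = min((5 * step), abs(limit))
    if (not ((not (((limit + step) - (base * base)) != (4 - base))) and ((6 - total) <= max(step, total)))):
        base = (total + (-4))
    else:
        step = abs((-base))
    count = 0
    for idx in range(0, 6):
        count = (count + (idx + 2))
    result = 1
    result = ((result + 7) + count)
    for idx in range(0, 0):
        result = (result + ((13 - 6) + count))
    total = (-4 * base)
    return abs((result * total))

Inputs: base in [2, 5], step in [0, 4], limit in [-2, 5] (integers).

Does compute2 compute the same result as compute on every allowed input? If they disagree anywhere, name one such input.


On input base=2, step=0, limit=-2, compute returns 280 while compute2 returns 560.
verdict: not equivalent; witness: base=2, step=0, limit=-2


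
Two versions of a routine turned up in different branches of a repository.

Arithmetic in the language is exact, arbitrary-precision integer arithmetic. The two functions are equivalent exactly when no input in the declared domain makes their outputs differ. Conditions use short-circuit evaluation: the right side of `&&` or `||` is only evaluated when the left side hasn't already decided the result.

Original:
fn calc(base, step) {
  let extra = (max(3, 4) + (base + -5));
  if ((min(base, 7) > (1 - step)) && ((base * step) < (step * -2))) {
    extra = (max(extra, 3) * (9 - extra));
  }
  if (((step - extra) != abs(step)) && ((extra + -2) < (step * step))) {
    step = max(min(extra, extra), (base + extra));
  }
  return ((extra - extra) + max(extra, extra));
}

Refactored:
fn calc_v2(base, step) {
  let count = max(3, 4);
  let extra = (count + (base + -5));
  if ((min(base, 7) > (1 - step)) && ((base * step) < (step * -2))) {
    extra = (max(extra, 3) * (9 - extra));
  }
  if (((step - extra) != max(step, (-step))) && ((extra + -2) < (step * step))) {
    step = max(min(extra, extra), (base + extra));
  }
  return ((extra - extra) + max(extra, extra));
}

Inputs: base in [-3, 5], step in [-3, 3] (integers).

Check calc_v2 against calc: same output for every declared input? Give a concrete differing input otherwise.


Reading the diff, among the changes: min/max/abs usage differs, plus statement counts differ, plus local variable names differ.
As a probe, take base=1, step=1: calc runs extra := 0 | ((min(base, 7) > (1 - step)) && ((base * step) < (step * -2))): false | (((step - extra) != abs(step)) && ((extra + -2) < (step * step))): false | result 0; calc_v2 runs count := 4 | extra := 0 | ((min(base, 7) > (1 - step)) && ((base * step) < (step * -2))): false | (((step - extra) != max(step, (-step))) && ((extra + -2) < (step * step))): false | result 0; both end at 0.
Sweeping the whole domain (63 inputs) finds no disagreement.
verdict: equivalent


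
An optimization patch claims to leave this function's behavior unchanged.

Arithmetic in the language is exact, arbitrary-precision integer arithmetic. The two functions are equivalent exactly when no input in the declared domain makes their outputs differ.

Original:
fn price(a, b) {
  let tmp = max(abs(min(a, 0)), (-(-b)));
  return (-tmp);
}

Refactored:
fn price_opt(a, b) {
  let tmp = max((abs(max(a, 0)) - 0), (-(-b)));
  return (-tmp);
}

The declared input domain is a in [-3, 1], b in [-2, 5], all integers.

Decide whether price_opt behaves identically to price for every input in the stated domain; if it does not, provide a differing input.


Try a=-3, b=-2.
price: tmp=3, then returns -3
price_opt: tmp=0, then returns 0
-3 against 0: the behavior changed.
verdict: not equivalent; witness: a=-3, b=-2


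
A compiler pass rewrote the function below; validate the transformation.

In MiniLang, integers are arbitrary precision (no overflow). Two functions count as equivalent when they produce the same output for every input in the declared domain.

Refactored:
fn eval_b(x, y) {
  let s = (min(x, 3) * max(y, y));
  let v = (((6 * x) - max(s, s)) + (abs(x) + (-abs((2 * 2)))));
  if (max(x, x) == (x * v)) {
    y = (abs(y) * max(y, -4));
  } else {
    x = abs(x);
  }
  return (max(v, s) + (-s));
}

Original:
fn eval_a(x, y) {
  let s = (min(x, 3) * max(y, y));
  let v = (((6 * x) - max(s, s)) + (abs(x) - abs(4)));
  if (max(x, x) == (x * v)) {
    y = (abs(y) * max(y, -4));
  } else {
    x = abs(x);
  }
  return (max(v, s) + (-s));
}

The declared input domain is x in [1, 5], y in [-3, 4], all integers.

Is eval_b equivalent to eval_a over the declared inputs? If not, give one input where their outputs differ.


Although arithmetic usage differs, and constant usage differs, 40/40 inputs agree.
verdict: equivalent


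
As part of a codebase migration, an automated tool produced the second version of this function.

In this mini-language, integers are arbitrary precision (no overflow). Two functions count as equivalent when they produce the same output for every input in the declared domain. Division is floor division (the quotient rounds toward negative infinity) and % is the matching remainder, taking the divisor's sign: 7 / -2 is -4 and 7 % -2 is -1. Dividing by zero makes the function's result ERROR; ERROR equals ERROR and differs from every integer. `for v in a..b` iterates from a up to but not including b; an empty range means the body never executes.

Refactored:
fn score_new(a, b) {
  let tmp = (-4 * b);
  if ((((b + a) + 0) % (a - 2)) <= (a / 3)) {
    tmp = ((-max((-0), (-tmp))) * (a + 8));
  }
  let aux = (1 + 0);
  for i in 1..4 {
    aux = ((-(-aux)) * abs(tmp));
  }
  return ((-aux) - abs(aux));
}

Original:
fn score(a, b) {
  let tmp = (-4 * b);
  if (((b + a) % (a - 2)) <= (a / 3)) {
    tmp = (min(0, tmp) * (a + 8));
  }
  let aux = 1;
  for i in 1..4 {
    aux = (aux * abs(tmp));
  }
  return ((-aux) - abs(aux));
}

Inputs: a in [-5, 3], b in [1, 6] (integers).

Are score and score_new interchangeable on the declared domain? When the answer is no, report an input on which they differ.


The two versions differ — the changes include arithmetic usage differs, min/max/abs usage differs, constant usage differs.
Spot check at a=2, b=1 — score: tmp=-4, then a zero divisor aborts: ERROR. score_new: tmp=-4, then a zero divisor aborts: ERROR. Both give ERROR.
An exhaustive pass over the 54 declared inputs shows identical outputs.
verdict: equivalent


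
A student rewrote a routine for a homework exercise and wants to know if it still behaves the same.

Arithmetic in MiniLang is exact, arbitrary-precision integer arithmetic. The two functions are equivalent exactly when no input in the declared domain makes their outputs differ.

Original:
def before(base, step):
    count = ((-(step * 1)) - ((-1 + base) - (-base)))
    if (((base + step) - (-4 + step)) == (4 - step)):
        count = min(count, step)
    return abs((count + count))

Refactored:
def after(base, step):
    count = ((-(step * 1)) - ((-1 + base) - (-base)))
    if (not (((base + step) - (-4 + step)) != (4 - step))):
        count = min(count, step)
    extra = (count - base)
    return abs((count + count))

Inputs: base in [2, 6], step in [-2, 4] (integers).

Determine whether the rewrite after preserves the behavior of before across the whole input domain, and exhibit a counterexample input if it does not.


The diff adds an assignment to `extra` whose value nothing reads, which nothing downstream consumes.
As a probe, take base=3, step=0: before runs count becomes -5; next (((base + step) - (-4 + step)) == (4 - step)) evaluates to false; next final value 10; after runs count becomes -5; next (not (((base + step) - (-4 + step)) != (4 - step))) evaluates to false; next extra becomes -8; next final value 10; both end at 10.
Every one of the 35 inputs gives matching results.
verdict: equivalent


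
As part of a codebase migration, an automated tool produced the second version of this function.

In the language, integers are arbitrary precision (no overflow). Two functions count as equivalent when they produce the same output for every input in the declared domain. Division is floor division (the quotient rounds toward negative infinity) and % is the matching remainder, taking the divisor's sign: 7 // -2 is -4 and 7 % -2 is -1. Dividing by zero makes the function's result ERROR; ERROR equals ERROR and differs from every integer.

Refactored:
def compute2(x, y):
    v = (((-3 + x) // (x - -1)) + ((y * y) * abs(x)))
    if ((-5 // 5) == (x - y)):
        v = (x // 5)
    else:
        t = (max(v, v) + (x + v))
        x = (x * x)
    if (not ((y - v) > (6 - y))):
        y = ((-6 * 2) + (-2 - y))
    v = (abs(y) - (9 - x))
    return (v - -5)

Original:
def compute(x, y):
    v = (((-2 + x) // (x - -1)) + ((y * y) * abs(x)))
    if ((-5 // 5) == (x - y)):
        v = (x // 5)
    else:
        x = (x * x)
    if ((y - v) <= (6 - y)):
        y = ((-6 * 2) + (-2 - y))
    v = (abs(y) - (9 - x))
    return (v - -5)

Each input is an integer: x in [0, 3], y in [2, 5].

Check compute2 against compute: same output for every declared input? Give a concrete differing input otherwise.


x=0, y=2 yields 12 from compute but -2 from compute2.
verdict: not equivalent; witness: x=0, y=2


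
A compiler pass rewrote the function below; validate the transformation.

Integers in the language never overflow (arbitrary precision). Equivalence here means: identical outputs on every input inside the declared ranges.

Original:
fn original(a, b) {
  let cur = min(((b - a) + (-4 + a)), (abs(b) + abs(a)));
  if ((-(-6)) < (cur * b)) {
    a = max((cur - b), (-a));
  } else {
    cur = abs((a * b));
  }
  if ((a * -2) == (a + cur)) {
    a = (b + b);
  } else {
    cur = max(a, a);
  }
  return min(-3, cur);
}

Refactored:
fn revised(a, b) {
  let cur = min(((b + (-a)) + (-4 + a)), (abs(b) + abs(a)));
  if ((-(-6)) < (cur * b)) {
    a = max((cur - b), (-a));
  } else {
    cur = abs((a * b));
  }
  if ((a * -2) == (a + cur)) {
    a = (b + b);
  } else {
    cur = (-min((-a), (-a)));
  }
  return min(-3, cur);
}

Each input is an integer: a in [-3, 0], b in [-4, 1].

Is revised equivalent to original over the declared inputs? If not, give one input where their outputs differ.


Although min/max/abs usage differs; and arithmetic usage differs, 24/24 inputs agree.
verdict: equivalent


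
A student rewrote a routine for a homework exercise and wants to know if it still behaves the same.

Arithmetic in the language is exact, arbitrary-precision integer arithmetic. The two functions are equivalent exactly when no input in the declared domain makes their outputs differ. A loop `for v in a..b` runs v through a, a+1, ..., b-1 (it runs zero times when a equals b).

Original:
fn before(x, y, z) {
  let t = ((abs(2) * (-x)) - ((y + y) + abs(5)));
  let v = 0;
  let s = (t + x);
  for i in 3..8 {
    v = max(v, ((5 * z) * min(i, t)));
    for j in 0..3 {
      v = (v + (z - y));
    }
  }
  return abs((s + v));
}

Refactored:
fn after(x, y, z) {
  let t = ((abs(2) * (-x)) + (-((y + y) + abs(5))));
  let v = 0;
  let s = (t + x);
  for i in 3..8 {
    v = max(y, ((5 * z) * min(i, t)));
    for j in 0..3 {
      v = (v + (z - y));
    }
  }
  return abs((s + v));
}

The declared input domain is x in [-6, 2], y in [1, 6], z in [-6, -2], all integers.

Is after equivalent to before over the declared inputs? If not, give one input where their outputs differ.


On input x=-6, y=1, z=-6, before returns 106 while after returns 21.
verdict: not equivalent; witness: x=-6, y=1, z=-6


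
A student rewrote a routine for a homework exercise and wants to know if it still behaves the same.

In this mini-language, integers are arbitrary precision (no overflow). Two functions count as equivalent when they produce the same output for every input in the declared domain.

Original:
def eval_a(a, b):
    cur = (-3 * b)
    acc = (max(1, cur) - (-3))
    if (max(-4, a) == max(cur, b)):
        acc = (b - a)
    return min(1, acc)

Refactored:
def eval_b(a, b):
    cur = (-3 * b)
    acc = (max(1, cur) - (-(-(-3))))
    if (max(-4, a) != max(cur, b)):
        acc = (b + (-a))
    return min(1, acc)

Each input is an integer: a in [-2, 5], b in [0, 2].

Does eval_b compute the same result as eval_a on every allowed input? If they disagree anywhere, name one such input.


Run the pair on a=0, b=0.
eval_a: cur=0, then acc=4, then (max(-4, a) == max(cur, b)) is true, then acc=0, then returns 0
eval_b: cur=0, then acc=4, then (max(-4, a) != max(cur, b)) is false, then returns 1
0 and 1 differ, so these are not the same function on this domain.
verdict: not equivalent; witness: a=0, b=0


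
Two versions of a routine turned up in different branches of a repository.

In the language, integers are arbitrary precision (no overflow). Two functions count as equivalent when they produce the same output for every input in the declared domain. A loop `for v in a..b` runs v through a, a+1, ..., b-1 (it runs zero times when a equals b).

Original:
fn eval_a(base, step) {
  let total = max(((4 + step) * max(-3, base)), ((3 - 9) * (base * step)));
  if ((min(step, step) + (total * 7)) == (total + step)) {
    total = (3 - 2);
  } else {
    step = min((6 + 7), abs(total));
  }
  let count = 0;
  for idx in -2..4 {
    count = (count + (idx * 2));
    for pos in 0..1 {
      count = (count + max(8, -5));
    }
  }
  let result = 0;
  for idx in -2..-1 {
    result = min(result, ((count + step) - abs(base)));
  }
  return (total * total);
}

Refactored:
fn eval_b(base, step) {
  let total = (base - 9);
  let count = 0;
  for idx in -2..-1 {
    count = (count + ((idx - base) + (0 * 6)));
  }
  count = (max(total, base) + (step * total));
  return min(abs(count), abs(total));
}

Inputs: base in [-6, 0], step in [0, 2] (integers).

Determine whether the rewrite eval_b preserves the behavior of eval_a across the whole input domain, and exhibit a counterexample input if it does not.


At base=-6, step=0: eval_a gives 1, eval_b gives 6.
verdict: not equivalent; witness: base=-6, step=0


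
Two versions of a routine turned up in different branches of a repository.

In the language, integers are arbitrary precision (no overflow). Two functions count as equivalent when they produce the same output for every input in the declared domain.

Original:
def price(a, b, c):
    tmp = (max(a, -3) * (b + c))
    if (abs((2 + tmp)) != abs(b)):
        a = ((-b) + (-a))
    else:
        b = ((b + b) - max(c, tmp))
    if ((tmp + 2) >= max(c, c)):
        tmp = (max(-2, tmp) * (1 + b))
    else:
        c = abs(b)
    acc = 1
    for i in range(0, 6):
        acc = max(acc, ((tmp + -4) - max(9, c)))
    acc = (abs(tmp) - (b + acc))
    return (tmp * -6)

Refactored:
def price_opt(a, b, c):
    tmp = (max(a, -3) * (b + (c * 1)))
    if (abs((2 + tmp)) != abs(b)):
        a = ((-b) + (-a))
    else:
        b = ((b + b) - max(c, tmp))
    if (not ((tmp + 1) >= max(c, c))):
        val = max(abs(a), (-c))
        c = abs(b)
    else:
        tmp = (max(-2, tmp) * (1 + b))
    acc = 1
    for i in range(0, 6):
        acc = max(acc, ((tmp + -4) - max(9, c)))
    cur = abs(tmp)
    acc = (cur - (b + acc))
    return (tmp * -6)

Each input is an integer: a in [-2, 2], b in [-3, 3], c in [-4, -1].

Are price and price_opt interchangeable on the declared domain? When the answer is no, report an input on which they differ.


The rewrite breaks on a=1, b=-2, c=-4, where the results are -12 and 36.
price: tmp=-6, then (abs((2 + tmp)) != abs(b)) is true, then a=1, then ((tmp + 2) >= max(c, c)) is true, then tmp=2, then acc=1, then (i=0), then acc=1, then (i=1), then acc=1, then (i=2), then acc=1, then (i=3), then acc=1, then (i=4), then acc=1, then (i=5), then acc=1, then acc=3, then returns -12
price_opt: tmp=-6, then (abs((2 + tmp)) != abs(b)) is true, then a=1, then (not ((tmp + 1) >= max(c, c))) is true, then val=4, then c=2, then acc=1, then (i=0), then acc=1, then (i=1), then acc=1, then (i=2), then acc=1, then (i=3), then acc=1, then (i=4), then acc=1, then (i=5), then acc=1, then cur=6, then acc=7, then returns 36
verdict: not equivalent; witness: a=1, b=-2, c=-4


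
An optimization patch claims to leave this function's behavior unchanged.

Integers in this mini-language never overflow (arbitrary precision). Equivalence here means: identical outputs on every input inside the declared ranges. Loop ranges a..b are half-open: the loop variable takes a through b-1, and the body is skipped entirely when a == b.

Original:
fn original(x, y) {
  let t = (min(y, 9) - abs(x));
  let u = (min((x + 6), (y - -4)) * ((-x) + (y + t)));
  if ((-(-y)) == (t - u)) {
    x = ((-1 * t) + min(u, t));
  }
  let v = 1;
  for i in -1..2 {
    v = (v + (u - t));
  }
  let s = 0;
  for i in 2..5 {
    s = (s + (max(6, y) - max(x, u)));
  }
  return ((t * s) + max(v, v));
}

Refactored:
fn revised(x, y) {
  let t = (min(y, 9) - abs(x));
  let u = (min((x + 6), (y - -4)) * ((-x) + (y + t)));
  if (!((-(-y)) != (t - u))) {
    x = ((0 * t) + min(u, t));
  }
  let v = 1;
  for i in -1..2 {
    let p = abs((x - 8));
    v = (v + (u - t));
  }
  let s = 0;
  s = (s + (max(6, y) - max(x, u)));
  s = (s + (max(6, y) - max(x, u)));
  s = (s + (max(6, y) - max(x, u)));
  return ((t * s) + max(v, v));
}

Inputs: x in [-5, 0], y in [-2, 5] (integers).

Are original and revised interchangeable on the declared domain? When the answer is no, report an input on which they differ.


x=-4, y=-1 yields -86 from original but -146 from revised.
verdict: not equivalent; witness: x=-4, y=-1


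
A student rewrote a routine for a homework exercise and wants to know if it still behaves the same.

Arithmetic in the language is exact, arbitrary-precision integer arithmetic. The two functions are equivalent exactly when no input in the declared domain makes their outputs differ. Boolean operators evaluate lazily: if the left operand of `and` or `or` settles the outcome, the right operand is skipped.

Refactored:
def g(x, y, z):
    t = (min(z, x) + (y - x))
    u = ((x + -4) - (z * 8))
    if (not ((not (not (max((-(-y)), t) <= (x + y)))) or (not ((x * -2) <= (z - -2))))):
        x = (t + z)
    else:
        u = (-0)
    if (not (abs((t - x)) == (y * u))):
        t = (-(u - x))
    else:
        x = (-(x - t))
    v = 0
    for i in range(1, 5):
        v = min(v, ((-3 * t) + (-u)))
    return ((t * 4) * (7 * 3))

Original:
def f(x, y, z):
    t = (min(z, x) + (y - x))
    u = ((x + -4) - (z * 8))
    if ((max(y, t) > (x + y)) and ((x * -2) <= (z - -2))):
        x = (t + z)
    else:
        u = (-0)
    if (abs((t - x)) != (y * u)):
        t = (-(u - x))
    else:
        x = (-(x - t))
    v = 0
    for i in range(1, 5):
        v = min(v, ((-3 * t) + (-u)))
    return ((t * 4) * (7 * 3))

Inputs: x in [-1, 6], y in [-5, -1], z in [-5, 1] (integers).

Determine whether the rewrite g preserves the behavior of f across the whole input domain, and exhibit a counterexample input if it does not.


The two versions differ — the changes include comparison usage differs, and boolean connective usage differs.
Spot check at x=-1, y=-4, z=0 — f: t becomes -4; next u becomes -5; next ((max(y, t) > (x + y)) and ((x * -2) <= (z - -2))) evaluates to true; next x becomes -4; next (abs((t - x)) != (y * u)) evaluates to true; next t becomes 1; next v becomes 0; next at i=1:; next v becomes 0; next at i=2:; next v becomes 0; next at i=3:; next v becomes 0; next at i=4:; next v becomes 0; next final value 84. g: t becomes -4; next u becomes -5; next (not ((not (not (max((-(-y)), t) <= (x + y)))) or (not ((x * -2) <= (z - -2))))) evaluates to true; next x becomes -4; next (not (abs((t - x)) == (y * u))) evaluates to true; next t becomes 1; next v becomes 0; next at i=1:; next v becomes 0; next at i=2:; next v becomes 0; next at i=3:; next v becomes 0; next at i=4:; next v becomes 0; next final value 84. Both give 84.
Sweeping the whole domain (280 inputs) finds no disagreement.
verdict: equivalent


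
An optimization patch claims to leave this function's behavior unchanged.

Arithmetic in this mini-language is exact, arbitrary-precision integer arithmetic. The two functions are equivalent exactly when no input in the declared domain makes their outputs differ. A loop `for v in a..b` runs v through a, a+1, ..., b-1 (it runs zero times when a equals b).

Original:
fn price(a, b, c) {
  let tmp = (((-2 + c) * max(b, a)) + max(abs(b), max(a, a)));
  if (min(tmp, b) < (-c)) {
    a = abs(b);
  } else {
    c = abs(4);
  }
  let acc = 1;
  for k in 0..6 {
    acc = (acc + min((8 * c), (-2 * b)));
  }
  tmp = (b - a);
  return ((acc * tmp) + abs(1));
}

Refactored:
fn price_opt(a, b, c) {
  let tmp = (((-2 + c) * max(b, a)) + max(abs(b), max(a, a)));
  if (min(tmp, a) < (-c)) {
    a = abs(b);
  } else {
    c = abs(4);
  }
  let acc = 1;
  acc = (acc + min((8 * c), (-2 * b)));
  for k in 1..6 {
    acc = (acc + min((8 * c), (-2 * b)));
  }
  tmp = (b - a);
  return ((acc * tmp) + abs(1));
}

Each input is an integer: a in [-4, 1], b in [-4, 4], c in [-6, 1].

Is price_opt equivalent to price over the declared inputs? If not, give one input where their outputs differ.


There is a counterexample at a=-4, b=-1, c=1: 40 on one side, -25 on the other.
price: tmp = 2; (min(tmp, b) < (-c)) -> false; c = 4; acc = 1; [k=0]; acc = 3; [k=1]; acc = 5; [k=2]; acc = 7; [k=3]; acc = 9; [k=4]; acc = 11; [k=5]; acc = 13; tmp = 3; return 40
price_opt: tmp = 2; (min(tmp, a) < (-c)) -> true; a = 1; acc = 1; acc = 3; [k=1]; acc = 5; [k=2]; acc = 7; [k=3]; acc = 9; [k=4]; acc = 11; [k=5]; acc = 13; tmp = -2; return -25
verdict: not equivalent; witness: a=-4, b=-1, c=1


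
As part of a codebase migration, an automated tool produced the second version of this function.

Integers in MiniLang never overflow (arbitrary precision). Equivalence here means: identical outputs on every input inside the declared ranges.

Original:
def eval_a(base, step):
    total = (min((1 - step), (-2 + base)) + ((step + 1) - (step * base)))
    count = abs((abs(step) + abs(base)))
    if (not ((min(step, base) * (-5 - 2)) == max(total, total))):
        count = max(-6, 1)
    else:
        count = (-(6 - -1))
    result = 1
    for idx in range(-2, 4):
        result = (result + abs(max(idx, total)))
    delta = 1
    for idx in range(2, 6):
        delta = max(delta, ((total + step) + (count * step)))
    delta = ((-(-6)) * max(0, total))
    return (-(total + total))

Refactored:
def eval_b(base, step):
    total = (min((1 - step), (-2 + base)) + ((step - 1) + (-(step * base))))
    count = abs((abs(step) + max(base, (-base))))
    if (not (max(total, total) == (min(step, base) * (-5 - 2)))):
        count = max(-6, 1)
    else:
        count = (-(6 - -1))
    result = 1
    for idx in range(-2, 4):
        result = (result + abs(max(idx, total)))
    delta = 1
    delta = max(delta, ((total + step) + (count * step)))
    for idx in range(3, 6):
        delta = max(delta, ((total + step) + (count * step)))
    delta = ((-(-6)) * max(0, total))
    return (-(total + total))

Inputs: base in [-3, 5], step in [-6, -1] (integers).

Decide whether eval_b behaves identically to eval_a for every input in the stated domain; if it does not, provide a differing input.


Not equivalent: base=-3, step=-6 separates them (56 vs 60).
eval_a: total := -28 | count := 9 | (not ((min(step, base) * (-5 - 2)) == max(total, total))): true | count := 1 | result := 1 | iter idx=-2: | result := 3 | iter idx=-1: | result := 4 | iter idx=0: | result := 4 | iter idx=1: | result := 5 | iter idx=2: | result := 7 | iter idx=3: | result := 10 | delta := 1 | iter idx=2: | delta := 1 | iter idx=3: | delta := 1 | iter idx=4: | delta := 1 | iter idx=5: | delta := 1 | delta := 0 | result 56
eval_b: total := -30 | count := 9 | (not (max(total, total) == (min(step, base) * (-5 - 2)))): true | count := 1 | result := 1 | iter idx=-2: | result := 3 | iter idx=-1: | result := 4 | iter idx=0: | result := 4 | iter idx=1: | result := 5 | iter idx=2: | result := 7 | iter idx=3: | result := 10 | delta := 1 | delta := 1 | iter idx=3: | delta := 1 | iter idx=4: | delta := 1 | iter idx=5: | delta := 1 | delta := 0 | result 60
verdict: not equivalent; witness: base=-3, step=-6


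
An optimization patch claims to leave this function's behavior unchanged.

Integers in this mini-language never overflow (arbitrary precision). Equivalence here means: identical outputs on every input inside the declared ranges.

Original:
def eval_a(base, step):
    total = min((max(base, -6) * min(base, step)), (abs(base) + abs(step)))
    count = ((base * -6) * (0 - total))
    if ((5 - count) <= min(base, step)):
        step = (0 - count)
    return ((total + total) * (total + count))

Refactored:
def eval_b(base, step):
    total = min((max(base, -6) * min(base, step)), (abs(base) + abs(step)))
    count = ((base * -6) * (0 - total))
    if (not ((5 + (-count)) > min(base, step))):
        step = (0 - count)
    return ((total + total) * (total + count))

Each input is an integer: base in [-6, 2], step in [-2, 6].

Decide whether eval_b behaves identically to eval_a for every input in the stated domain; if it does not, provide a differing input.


Although boolean connective usage differs, and arithmetic usage differs, and comparison usage differs, 81/81 inputs agree.
verdict: equivalent


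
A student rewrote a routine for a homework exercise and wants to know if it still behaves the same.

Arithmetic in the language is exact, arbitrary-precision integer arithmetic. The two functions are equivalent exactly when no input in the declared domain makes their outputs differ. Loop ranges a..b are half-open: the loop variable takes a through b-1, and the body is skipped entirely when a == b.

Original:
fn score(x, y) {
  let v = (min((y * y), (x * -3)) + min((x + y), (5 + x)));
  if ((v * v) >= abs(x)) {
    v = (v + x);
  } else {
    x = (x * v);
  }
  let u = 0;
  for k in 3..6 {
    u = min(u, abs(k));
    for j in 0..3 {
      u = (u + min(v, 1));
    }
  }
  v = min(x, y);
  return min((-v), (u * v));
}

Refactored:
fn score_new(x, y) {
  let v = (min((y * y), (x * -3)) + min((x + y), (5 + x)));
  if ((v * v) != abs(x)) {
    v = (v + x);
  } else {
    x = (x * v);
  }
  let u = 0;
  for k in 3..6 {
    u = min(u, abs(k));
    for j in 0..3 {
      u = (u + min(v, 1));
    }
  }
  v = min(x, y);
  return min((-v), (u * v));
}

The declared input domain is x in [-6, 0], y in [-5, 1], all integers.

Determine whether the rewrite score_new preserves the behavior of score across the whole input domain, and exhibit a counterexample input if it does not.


Evaluate both at x=-6, y=-3.
score: v=0, then ((v * v) >= abs(x)) is false, then x=0, then u=0, then (k=3), then u=0, then (j=0), then u=0, then (j=1), then u=0, then (j=2), then u=0, then (k=4), then u=0, then (j=0), then u=0, then (j=1), then u=0, then (j=2), then u=0, then (k=5), then u=0, then (j=0), then u=0, then (j=1), then u=0, then (j=2), then u=0, then v=-3, then returns 0
score_new: v=0, then ((v * v) != abs(x)) is true, then v=-6, then u=0, then (k=3), then u=0, then (j=0), then u=-6, then (j=1), then u=-12, then (j=2), then u=-18, then (k=4), then u=-18, then (j=0), then u=-24, then (j=1), then u=-30, then (j=2), then u=-36, then (k=5), then u=-36, then (j=0), then u=-42, then (j=1), then u=-48, then (j=2), then u=-54, then v=-6, then returns 6
0 vs 6 — the two versions disagree here.
verdict: not equivalent; witness: x=-6, y=-3


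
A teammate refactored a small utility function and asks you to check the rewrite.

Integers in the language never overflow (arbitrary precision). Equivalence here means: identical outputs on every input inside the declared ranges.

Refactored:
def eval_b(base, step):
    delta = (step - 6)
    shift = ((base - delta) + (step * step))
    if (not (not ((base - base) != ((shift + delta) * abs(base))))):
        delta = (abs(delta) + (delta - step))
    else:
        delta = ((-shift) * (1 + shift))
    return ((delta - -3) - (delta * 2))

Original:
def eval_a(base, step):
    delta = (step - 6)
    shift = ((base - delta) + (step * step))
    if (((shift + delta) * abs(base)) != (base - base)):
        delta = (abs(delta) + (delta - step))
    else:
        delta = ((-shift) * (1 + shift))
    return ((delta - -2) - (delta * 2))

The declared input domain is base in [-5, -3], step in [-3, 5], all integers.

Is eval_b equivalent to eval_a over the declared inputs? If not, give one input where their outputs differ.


Input base=-5, step=-3: -1 from eval_a versus 0 from eval_b.
verdict: not equivalent; witness: base=-5, step=-3


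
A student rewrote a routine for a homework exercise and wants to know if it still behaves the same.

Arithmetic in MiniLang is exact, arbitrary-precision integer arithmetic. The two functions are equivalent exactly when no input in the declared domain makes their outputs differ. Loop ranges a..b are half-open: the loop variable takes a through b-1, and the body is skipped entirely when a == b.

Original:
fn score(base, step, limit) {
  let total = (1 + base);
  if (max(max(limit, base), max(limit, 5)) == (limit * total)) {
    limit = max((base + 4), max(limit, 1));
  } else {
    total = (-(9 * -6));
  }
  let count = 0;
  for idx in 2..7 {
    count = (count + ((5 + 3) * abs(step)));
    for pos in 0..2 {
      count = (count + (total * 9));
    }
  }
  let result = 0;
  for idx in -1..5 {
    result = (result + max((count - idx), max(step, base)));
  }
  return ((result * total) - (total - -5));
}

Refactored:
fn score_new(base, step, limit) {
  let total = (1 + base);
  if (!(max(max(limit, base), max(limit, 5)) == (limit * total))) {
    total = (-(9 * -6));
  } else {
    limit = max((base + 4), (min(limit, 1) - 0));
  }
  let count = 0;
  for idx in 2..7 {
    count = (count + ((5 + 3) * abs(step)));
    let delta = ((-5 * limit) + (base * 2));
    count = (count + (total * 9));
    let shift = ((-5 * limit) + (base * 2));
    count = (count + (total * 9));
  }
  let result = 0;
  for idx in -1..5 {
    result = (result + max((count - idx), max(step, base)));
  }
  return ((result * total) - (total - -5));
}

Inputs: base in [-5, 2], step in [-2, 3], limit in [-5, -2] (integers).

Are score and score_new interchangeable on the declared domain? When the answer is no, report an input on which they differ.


Equivalent. The one real change (`max(limit, 1)` became `min(limit, 1)`) has no effect anywhere in the declared ranges.
Across all 192 domain points the two functions coincide.
As a probe, take base=0, step=0, limit=-2: score runs total=1, then (max(max(limit, base), max(limit, 5)) == (limit * total)) is false, then total=54, then count=0, then (idx=2), then count=0, then (pos=0), then count=486, then (pos=1), then count=972, then (idx=3), then count=972, then (pos=0), then count=1458, then (pos=1), then count=1944, then (idx=4), then count=1944, then (pos=0), then count=2430, then (pos=1), then count=2916, then (idx=5), then count=2916, then (pos=0), then count=3402, then (pos=1), then count=3888, then (idx=6), then count=3888, then (pos=0), then count=4374, then (pos=1), then count=4860, then result=0, then (idx=-1), then result=4861, then (idx=0), then result=9721, then (idx=1), then result=14580, then (idx=2), then result=19438, then (idx=3), then result=24295, then (idx=4), then result=29151, then returns 1574095; score_new runs total=1, then (!(max(max(limit, base), max(limit, 5)) == (limit * total))) is true, then total=54, then count=0, then (idx=2), then count=0, then delta=10, then count=486, then shift=10, then count=972, then (idx=3), then count=972, then delta=10, then count=1458, then shift=10, then count=1944, then (idx=4), then count=1944, then delta=10, then count=2430, then shift=10, then count=2916, then (idx=5), then count=2916, then delta=10, then count=3402, then shift=10, then count=3888, then (idx=6), then count=3888, then delta=10, then count=4374, then shift=10, then count=4860, then result=0, then (idx=-1), then result=4861, then (idx=0), then result=9721, then (idx=1), then result=14580, then (idx=2), then result=19438, then (idx=3), then result=24295, then (idx=4), then result=29151, then returns 1574095; both end at 1574095.
verdict: equivalent


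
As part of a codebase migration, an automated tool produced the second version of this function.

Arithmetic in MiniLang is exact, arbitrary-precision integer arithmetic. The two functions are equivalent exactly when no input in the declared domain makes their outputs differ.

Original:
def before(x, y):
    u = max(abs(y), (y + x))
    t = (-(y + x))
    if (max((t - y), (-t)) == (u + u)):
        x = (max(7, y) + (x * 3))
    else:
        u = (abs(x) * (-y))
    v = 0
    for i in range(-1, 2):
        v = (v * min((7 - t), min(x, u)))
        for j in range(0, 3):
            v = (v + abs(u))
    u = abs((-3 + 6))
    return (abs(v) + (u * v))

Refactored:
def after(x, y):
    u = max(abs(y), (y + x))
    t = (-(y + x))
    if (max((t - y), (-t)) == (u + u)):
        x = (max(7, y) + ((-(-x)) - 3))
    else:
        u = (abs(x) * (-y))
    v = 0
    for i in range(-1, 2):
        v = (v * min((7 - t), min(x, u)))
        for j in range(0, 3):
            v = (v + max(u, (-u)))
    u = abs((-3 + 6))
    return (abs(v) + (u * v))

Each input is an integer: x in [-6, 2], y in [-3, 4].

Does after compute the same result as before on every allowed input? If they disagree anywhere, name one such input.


Take x=-4, y=1.
before: u = 1; t = 3; (max((t - y), (-t)) == (u + u)) -> true; x = -5; v = 0; [i=-1]; v = 0; [j=0]; v = 1; [j=1]; v = 2; [j=2]; v = 3; [i=0]; v = -15; [j=0]; v = -14; [j=1]; v = -13; [j=2]; v = -12; [i=1]; v = 60; [j=0]; v = 61; [j=1]; v = 62; [j=2]; v = 63; u = 3; return 252
after: u = 1; t = 3; (max((t - y), (-t)) == (u + u)) -> true; x = 0; v = 0; [i=-1]; v = 0; [j=0]; v = 1; [j=1]; v = 2; [j=2]; v = 3; [i=0]; v = 0; [j=0]; v = 1; [j=1]; v = 2; [j=2]; v = 3; [i=1]; v = 0; [j=0]; v = 1; [j=1]; v = 2; [j=2]; v = 3; u = 3; return 12
252 vs 12 — the two versions disagree here.
verdict: not equivalent; witness: x=-4, y=1


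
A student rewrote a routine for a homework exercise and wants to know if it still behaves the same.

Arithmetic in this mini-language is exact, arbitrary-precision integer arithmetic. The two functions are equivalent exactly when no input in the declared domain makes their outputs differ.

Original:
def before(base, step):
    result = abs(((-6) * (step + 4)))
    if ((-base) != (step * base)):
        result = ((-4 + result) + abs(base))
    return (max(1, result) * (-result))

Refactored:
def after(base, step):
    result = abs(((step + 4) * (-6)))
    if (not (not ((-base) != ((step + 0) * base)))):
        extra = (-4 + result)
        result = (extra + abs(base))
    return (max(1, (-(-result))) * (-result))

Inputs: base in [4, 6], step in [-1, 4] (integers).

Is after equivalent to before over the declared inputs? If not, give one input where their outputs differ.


The two versions differ — the changes include local variable names differ, and constant usage differs, and arithmetic usage differs, and statement counts differ, and boolean connective usage differs.
One worked example (base=5, step=-1) — before: result := 18 | ((-base) != (step * base)): false | result -324; after: result := 18 | (not (not ((-base) != ((step + 0) * base)))): false | result -324; agreement on -324.
Every one of the 18 inputs gives matching results.
verdict: equivalent


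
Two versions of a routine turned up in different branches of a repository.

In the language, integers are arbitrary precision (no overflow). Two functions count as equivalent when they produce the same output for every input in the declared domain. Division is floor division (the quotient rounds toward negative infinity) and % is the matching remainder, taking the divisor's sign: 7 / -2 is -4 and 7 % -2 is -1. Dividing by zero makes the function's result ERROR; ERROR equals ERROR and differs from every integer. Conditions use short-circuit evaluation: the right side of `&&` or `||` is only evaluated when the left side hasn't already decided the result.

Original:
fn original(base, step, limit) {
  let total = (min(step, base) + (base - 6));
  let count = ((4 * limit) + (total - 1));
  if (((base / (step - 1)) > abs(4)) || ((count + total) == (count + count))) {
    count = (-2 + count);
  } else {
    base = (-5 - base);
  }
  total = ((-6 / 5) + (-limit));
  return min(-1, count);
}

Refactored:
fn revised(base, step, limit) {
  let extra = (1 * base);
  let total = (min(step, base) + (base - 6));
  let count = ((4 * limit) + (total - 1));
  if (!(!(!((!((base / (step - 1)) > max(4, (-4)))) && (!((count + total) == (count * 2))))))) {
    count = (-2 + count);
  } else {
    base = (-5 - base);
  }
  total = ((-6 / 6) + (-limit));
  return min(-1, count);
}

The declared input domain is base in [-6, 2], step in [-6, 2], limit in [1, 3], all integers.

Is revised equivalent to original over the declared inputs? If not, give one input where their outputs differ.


The suspicious edit (`5` became `6`) never changes the result for any input inside the declared domain.
Tracing base=-6, step=-3, limit=3: original: total = -18; count = -7; (((base / (step - 1)) > abs(4)) || ((count + total) == (count + count))) -> false; base = 1; total = -5; return -7 | revised: extra = -6; total = -18; count = -7; (!(!(!((!((base / (step - 1)) > max(4, (-4)))) && (!((count + total) == (count * 2))))))) -> false; base = 1; total = -4; return -7 — matching result -7.
Across all 243 domain points the two functions coincide.
verdict: equivalent
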